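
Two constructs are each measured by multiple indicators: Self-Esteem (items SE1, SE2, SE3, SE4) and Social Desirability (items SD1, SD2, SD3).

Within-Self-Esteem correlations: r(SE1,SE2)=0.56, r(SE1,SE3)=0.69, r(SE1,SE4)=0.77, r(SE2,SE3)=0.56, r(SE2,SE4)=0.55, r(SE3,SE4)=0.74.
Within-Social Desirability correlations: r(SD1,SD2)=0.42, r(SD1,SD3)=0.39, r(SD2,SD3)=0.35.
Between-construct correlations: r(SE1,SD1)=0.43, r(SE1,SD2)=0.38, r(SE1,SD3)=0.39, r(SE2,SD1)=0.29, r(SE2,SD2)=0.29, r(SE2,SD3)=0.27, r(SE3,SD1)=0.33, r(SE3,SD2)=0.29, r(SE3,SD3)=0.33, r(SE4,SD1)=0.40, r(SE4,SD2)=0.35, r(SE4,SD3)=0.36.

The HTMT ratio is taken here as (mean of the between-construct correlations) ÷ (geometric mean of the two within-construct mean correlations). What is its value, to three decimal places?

Mean heterotrait r = 4.11/12 = 0.3425.
Mean within-SE = 3.87/6 = 0.6450; mean within-SD = 1.16/3 = 0.3867.
Geometric mean = √(0.6450 × 0.3867) = 0.4994.
HTMT = 0.3425 / 0.4994 = 0.686.

0.686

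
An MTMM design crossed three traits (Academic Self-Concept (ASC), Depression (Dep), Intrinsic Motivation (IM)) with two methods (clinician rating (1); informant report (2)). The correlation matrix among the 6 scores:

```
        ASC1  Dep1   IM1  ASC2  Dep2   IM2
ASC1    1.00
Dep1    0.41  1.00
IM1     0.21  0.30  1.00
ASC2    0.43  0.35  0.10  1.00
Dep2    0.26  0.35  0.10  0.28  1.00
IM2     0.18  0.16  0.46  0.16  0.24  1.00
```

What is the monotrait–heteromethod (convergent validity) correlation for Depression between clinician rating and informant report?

0.35

Same trait (Dep), different methods: r(Dep1, Dep2) = 0.35.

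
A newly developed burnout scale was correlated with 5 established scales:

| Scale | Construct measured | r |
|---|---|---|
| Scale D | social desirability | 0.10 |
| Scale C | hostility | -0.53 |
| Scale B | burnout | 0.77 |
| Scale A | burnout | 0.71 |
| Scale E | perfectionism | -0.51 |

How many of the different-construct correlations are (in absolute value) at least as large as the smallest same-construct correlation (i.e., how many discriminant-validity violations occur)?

0

Convergent (same construct = burnout): Scale B, Scale A.
Smallest convergent = 0.71. Discriminant |r|: 0.10, 0.53, 0.51; count ≥ 0.71 → 0.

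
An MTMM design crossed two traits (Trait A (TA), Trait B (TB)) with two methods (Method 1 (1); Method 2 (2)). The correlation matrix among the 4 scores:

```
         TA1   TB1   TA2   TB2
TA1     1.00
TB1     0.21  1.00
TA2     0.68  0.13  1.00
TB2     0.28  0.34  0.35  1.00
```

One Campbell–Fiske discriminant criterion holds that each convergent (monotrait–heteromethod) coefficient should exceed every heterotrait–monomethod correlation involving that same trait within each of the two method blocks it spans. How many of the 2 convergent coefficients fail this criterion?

1

Each convergent coefficient versus the relevant comparison correlations:
TA (methods 1·2): 0.68 vs {0.21, 0.35} → pass.
TB (methods 1·2): 0.34 vs {0.21, 0.35} → fail.
1 of 2 fail.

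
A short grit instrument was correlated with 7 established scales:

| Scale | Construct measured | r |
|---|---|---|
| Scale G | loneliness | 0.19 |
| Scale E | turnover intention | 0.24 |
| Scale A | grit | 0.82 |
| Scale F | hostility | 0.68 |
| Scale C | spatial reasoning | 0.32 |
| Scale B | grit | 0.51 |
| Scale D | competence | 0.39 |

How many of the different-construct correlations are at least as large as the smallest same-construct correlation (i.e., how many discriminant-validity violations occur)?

1

Convergent (same construct = grit): Scale A, Scale B.
Smallest convergent = 0.51. Discriminant values: 0.19, 0.24, 0.68, 0.32, 0.39; count ≥ 0.51 → 1.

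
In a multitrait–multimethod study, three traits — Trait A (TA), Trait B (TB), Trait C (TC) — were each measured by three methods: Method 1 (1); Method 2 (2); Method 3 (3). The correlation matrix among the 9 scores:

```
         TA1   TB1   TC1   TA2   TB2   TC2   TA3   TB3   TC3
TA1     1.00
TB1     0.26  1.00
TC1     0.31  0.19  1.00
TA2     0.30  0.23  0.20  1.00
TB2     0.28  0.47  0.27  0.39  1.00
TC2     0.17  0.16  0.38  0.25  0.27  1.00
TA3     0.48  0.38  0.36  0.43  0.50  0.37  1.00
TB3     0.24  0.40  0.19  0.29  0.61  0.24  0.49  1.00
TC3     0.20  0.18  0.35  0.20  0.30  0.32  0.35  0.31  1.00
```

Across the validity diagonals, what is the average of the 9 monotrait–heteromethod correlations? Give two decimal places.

Convergent values: 0.30, 0.48, 0.43, 0.47, 0.40, 0.61, 0.38, 0.35, 0.32; mean = 3.74/9 = 0.42.

0.42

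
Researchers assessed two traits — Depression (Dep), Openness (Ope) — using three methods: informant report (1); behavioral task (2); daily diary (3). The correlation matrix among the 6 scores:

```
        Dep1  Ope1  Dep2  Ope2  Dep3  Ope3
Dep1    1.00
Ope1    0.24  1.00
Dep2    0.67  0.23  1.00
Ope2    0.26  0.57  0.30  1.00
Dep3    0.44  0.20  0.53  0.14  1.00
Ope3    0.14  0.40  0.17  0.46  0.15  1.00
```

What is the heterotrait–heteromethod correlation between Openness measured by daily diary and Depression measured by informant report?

0.14

Different traits and methods: r(Ope3, Dep1) = 0.14.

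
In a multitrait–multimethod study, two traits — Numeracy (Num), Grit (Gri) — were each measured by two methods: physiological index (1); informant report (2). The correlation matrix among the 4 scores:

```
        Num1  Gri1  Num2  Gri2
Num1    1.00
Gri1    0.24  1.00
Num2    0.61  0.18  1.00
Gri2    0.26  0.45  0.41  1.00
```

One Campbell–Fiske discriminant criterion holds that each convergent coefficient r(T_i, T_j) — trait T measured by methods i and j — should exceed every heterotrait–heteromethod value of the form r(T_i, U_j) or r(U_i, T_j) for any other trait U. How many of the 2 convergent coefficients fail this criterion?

0

Each convergent coefficient versus the relevant comparison correlations:
Num (methods 1·2): 0.61 vs {0.26, 0.18} → pass.
Gri (methods 1·2): 0.45 vs {0.18, 0.26} → pass.
0 of 2 fail.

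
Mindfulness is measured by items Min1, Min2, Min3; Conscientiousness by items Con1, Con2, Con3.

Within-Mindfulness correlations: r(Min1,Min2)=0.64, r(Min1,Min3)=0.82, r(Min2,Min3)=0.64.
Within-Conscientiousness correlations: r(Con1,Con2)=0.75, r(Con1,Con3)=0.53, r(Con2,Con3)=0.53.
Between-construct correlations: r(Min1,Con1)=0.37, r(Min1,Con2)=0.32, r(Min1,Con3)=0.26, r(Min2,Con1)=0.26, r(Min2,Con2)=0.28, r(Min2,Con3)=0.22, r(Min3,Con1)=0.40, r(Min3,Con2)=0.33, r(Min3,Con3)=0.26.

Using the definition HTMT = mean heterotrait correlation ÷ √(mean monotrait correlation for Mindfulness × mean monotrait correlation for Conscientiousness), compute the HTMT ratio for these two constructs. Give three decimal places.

0.462

Mean between = 2.70/9 = 0.3000.
Mean within-Min = 2.10/3 = 0.7000; mean within-Con = 1.81/3 = 0.6033.
Geometric mean = √(0.7000 × 0.6033) = 0.6499.
HTMT = 0.3000 / 0.6499 = 0.462.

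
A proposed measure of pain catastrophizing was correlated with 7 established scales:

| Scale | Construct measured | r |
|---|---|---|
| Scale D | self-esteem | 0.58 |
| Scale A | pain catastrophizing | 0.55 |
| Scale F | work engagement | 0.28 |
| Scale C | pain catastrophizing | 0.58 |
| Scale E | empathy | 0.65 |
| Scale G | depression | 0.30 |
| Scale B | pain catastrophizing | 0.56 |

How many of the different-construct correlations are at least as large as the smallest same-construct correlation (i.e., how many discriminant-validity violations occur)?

2

Convergent (same construct = pain catastrophizing): Scale A, Scale C, Scale B.
Smallest convergent = 0.55. Discriminant values: 0.58, 0.28, 0.65, 0.30; count ≥ 0.55 → 2.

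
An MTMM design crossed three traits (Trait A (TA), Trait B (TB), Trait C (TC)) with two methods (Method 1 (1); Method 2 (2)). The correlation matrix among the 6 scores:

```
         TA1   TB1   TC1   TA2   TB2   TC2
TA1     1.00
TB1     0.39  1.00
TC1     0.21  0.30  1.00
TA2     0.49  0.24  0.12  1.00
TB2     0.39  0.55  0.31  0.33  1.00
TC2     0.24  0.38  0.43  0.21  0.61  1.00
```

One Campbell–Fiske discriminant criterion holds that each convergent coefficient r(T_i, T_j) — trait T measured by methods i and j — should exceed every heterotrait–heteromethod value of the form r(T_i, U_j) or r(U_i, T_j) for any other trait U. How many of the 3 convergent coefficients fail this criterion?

0

Checking each validity diagonal entry against its comparison values:
TA (methods 1·2): 0.49 vs {0.39, 0.24, 0.24, 0.12} → pass.
TB (methods 1·2): 0.55 vs {0.24, 0.39, 0.38, 0.31} → pass.
TC (methods 1·2): 0.43 vs {0.12, 0.24, 0.31, 0.38} → pass.
0 of 3 fail.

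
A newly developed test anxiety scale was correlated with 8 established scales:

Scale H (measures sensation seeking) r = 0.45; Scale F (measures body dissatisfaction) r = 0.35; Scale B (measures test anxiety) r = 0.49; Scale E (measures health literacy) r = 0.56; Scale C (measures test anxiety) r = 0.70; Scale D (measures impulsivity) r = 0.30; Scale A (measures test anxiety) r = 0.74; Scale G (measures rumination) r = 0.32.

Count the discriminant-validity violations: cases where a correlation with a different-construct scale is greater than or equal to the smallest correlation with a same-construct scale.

Convergent (same construct = test anxiety): Scale B, Scale C, Scale A.
Smallest convergent = 0.49. Discriminant values: 0.45, 0.35, 0.56, 0.30, 0.32; count ≥ 0.49 → 1.

1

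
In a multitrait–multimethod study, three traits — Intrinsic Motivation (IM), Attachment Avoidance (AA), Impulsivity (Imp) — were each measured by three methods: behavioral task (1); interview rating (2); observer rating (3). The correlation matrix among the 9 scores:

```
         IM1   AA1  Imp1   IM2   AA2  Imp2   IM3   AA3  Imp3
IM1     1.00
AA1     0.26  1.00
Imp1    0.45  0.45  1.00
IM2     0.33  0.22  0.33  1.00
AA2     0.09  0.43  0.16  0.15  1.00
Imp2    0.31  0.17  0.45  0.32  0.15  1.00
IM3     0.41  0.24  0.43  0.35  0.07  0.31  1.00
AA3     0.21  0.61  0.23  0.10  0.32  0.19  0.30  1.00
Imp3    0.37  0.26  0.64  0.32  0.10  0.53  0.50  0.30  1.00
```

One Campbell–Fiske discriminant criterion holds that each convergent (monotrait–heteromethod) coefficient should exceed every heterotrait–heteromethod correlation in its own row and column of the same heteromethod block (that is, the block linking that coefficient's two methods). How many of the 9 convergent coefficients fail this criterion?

2

Each convergent coefficient versus the relevant comparison correlations:
IM (methods 1·2): 0.33 vs {0.09, 0.22, 0.31, 0.33} → fail.
IM (methods 1·3): 0.41 vs {0.21, 0.24, 0.37, 0.43} → fail.
IM (methods 2·3): 0.35 vs {0.10, 0.07, 0.32, 0.31} → pass.
AA (methods 1·2): 0.43 vs {0.22, 0.09, 0.17, 0.16} → pass.
AA (methods 1·3): 0.61 vs {0.24, 0.21, 0.26, 0.23} → pass.
AA (methods 2·3): 0.32 vs {0.07, 0.10, 0.10, 0.19} → pass.
Imp (methods 1·2): 0.45 vs {0.33, 0.31, 0.16, 0.17} → pass.
Imp (methods 1·3): 0.64 vs {0.43, 0.37, 0.23, 0.26} → pass.
Imp (methods 2·3): 0.53 vs {0.31, 0.32, 0.19, 0.10} → pass.
2 of 9 fail.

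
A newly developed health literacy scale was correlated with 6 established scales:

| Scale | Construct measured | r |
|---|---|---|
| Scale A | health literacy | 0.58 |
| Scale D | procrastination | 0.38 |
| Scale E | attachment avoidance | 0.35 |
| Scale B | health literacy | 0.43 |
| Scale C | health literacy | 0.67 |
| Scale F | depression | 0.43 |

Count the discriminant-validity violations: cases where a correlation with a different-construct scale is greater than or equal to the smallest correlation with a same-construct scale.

Convergent (same construct = health literacy): Scale A, Scale B, Scale C.
Smallest convergent = 0.43. Discriminant values: 0.38, 0.35, 0.43; count ≥ 0.43 → 1.

1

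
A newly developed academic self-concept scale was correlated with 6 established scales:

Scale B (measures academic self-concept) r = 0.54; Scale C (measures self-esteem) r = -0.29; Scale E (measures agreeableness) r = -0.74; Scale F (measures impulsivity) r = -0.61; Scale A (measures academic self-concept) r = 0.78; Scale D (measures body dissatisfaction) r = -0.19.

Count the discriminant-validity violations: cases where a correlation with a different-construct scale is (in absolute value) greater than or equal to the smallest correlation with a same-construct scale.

2

Convergent (same construct = academic self-concept): Scale B, Scale A.
Smallest convergent = 0.54. Discriminant |r|: 0.29, 0.74, 0.61, 0.19; count ≥ 0.54 → 2.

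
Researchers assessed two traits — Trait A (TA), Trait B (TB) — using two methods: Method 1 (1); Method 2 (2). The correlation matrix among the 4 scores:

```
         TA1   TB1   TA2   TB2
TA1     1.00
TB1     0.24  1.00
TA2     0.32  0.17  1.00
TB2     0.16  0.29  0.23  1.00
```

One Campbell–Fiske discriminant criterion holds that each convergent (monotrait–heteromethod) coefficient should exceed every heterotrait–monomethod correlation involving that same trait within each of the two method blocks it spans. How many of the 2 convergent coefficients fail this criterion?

0

Convergent coefficients and their comparison sets:
TA (methods 1·2): 0.32 vs {0.24, 0.23} → pass.
TB (methods 1·2): 0.29 vs {0.24, 0.23} → pass.
0 of 2 fail.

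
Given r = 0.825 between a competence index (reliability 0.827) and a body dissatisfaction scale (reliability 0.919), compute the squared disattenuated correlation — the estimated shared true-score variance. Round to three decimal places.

Disattenuated r = 0.825 / √(0.827 × 0.919) = 0.825 / 0.8718 = 0.9463.
Shared true-score variance = 0.9463² = 0.8955 ≈ 0.896.

0.896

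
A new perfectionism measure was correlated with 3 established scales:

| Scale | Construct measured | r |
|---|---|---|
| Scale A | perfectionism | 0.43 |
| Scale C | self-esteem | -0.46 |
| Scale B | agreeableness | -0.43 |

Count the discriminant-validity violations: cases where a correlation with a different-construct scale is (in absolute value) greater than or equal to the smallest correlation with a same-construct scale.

2

Convergent (same construct = perfectionism): Scale A.
Smallest convergent = 0.43. Discriminant |r|: 0.46, 0.43; count ≥ 0.43 → 2.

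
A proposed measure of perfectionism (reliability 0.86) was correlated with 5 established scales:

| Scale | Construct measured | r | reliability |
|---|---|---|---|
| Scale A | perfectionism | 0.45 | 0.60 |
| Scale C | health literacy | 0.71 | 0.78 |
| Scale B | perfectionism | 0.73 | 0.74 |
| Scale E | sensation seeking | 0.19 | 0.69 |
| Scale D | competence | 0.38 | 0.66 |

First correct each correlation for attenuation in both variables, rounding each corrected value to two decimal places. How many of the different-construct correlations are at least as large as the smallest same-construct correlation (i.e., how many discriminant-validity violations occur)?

Disattenuated r (r / √(r_scale · r_new)):
  Scale A (conv): 0.45 / √(0.60·0.86) = 0.63
  Scale C (disc): 0.71 / √(0.78·0.86) = 0.87
  Scale B (conv): 0.73 / √(0.74·0.86) = 0.92
  Scale E (disc): 0.19 / √(0.69·0.86) = 0.25
  Scale D (disc): 0.38 / √(0.66·0.86) = 0.50
Smallest convergent = 0.63. Discriminant values: 0.87, 0.25, 0.50; count ≥ 0.63 → 1.

1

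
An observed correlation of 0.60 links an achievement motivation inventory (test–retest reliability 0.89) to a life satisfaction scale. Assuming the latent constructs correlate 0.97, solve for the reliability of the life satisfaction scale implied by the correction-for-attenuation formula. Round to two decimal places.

r_true = r_obs / √(r_xx · r_yy) ⇒ 0.97 = 0.60 / √(0.89 · r_yy).
√(0.89 · r_yy) = 0.60 / 0.97 = 0.6186; 0.89 · r_yy = 0.3827; r_yy = 0.3827 / 0.89 ≈ 0.43.

0.43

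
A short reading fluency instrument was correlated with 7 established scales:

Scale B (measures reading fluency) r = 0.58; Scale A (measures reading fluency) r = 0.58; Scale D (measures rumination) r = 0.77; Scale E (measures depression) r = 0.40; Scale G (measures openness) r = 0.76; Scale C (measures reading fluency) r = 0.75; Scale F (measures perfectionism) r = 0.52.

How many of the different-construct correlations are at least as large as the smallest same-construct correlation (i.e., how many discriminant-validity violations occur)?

2

Convergent (same construct = reading fluency): Scale B, Scale A, Scale C.
Smallest convergent = 0.58. Discriminant values: 0.77, 0.40, 0.76, 0.52; count ≥ 0.58 → 2.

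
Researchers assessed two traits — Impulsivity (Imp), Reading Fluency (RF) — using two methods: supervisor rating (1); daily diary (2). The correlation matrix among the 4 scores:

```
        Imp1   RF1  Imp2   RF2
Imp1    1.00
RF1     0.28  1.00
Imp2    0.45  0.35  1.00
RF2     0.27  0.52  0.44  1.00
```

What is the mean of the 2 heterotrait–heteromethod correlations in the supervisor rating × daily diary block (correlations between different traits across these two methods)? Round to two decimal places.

HTHM values (method 1 × method 2): 0.27, 0.35; mean = 0.62/2 = 0.31.

0.31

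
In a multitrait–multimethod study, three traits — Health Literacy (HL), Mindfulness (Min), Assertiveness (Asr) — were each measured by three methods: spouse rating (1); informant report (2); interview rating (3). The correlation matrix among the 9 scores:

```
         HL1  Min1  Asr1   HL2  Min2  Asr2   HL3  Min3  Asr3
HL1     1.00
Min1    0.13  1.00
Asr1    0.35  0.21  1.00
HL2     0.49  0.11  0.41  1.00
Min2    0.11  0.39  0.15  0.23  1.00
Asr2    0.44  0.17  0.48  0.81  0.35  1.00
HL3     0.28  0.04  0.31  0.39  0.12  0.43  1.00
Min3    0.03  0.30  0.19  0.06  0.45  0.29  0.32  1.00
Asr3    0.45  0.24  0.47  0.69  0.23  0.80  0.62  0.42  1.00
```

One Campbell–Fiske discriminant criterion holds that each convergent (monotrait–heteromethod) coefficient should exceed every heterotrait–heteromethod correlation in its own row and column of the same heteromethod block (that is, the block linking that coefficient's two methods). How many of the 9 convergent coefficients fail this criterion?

2

Checking each validity diagonal entry against its comparison values:
HL (methods 1·2): 0.49 vs {0.11, 0.11, 0.44, 0.41} → pass.
HL (methods 1·3): 0.28 vs {0.03, 0.04, 0.45, 0.31} → fail.
HL (methods 2·3): 0.39 vs {0.06, 0.12, 0.69, 0.43} → fail.
Min (methods 1·2): 0.39 vs {0.11, 0.11, 0.17, 0.15} → pass.
Min (methods 1·3): 0.30 vs {0.04, 0.03, 0.24, 0.19} → pass.
Min (methods 2·3): 0.45 vs {0.12, 0.06, 0.23, 0.29} → pass.
Asr (methods 1·2): 0.48 vs {0.41, 0.44, 0.15, 0.17} → pass.
Asr (methods 1·3): 0.47 vs {0.31, 0.45, 0.19, 0.24} → pass.
Asr (methods 2·3): 0.80 vs {0.43, 0.69, 0.29, 0.23} → pass.
2 of 9 fail.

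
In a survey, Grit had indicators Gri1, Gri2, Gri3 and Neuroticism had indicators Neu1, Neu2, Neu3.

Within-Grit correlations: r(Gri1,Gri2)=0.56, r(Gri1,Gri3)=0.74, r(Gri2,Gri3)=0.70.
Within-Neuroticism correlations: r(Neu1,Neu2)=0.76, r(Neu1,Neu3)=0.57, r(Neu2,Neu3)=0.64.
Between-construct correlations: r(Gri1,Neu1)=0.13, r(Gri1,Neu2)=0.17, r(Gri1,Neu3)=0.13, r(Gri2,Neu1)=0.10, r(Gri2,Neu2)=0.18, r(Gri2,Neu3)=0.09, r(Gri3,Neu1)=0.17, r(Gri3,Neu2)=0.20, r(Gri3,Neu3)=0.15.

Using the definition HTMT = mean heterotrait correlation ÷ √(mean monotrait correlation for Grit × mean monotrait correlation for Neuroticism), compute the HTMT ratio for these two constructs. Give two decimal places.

0.22

Mean between = 1.32/9 = 0.1467.
Mean within-Gri = 2.00/3 = 0.6667; mean within-Neu = 1.97/3 = 0.6567.
Geometric mean = √(0.6667 × 0.6567) = 0.6617.
HTMT = 0.1467 / 0.6617 = 0.22.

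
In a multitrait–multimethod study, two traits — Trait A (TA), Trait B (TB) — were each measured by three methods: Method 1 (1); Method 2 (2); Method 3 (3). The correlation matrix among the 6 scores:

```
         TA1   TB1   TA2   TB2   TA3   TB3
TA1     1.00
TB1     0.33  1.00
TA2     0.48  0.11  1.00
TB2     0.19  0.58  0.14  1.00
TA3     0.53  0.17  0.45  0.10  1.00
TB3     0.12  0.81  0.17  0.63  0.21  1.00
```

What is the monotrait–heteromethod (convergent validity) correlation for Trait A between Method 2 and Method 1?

Same trait (TA), different methods: r(TA2, TA1) = 0.48.

0.48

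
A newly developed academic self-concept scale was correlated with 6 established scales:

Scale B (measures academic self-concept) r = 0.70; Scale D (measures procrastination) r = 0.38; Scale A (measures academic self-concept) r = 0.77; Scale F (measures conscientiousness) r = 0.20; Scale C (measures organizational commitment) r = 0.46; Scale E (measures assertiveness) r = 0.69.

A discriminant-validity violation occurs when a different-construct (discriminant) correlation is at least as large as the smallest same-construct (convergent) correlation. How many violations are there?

0

Convergent (same construct = academic self-concept): Scale B, Scale A.
Smallest convergent = 0.70. Discriminant values: 0.38, 0.20, 0.46, 0.69; count ≥ 0.70 → 0.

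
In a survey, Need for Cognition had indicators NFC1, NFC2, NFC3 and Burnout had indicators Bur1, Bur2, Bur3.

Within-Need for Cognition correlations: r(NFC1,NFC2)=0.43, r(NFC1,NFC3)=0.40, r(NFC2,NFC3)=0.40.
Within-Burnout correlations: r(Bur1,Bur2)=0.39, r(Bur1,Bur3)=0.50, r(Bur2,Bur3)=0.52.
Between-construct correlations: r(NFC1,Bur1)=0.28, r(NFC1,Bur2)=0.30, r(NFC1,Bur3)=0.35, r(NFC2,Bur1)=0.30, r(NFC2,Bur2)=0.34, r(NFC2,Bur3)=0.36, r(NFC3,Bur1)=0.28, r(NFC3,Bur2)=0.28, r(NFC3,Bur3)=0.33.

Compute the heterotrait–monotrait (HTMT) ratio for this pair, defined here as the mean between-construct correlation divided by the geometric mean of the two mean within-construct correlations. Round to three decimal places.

Mean between = 2.82/9 = 0.3133.
Mean within-NFC = 1.23/3 = 0.4100; mean within-Bur = 1.41/3 = 0.4700.
Geometric mean = √(0.4100 × 0.4700) = 0.4390.
HTMT = 0.3133 / 0.4390 = 0.714.

0.714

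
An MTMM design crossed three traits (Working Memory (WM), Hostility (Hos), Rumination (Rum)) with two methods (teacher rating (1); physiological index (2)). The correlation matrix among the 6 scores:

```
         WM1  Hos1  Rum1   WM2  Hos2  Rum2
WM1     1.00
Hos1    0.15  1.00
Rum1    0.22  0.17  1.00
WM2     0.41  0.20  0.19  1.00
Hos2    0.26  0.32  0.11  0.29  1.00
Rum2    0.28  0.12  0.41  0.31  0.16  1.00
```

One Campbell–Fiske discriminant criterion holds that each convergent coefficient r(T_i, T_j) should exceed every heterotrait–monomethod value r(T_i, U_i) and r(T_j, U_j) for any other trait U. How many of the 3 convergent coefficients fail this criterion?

Convergent coefficients and their comparison sets:
WM (methods 1·2): 0.41 vs {0.15, 0.29, 0.22, 0.31} → pass.
Hos (methods 1·2): 0.32 vs {0.15, 0.29, 0.17, 0.16} → pass.
Rum (methods 1·2): 0.41 vs {0.22, 0.31, 0.17, 0.16} → pass.
0 of 3 fail.

0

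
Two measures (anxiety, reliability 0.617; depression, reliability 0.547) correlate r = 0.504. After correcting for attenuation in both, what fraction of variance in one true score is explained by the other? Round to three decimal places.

0.753

Disattenuated r = 0.504 / √(0.617 × 0.547) = 0.504 / 0.5809 = 0.8676.
Shared true-score variance = 0.8676² = 0.7527 ≈ 0.753.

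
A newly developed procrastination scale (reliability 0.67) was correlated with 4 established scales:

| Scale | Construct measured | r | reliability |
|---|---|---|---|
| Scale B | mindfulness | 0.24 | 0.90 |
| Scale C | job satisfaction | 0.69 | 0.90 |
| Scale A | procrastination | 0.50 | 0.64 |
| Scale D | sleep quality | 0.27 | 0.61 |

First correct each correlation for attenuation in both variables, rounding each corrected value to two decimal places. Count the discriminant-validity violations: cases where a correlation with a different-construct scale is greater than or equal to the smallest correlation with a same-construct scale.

1

Disattenuated r (r / √(r_scale · r_new)):
  Scale B (disc): 0.24 / √(0.90·0.67) = 0.31
  Scale C (disc): 0.69 / √(0.90·0.67) = 0.89
  Scale A (conv): 0.50 / √(0.64·0.67) = 0.76
  Scale D (disc): 0.27 / √(0.61·0.67) = 0.42
Smallest convergent = 0.76. Discriminant values: 0.31, 0.89, 0.42; count ≥ 0.76 → 1.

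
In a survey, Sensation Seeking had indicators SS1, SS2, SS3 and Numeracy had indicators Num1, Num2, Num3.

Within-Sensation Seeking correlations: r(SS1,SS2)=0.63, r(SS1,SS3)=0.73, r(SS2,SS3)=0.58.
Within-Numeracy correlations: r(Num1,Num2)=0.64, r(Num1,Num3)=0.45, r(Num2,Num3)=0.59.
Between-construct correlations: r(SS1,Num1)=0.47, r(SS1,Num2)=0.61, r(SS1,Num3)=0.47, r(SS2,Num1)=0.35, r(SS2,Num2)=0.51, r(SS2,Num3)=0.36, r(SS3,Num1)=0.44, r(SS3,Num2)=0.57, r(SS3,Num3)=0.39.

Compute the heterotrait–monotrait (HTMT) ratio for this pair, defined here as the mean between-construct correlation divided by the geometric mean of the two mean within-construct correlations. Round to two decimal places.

Mean heterotrait r = 4.17/9 = 0.4633.
Mean within-SS = 1.94/3 = 0.6467; mean within-Num = 1.68/3 = 0.5600.
Geometric mean = √(0.6467 × 0.5600) = 0.6018.
HTMT = 0.4633 / 0.6018 = 0.77.

0.77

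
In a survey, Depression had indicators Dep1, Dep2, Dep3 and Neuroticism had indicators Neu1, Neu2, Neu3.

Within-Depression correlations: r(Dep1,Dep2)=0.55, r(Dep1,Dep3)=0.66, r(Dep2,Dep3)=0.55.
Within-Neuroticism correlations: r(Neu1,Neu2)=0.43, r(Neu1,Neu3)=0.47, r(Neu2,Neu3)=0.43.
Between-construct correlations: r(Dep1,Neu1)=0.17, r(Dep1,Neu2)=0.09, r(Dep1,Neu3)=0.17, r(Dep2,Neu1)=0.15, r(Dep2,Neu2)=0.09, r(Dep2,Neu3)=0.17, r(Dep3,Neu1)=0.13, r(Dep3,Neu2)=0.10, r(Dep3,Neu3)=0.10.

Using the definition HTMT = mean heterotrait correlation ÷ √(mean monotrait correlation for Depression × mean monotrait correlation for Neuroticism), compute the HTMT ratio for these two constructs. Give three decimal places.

0.255

Mean between = 1.17/9 = 0.1300.
Mean within-Dep = 1.76/3 = 0.5867; mean within-Neu = 1.33/3 = 0.4433.
Geometric mean = √(0.5867 × 0.4433) = 0.5100.
HTMT = 0.1300 / 0.5100 = 0.255.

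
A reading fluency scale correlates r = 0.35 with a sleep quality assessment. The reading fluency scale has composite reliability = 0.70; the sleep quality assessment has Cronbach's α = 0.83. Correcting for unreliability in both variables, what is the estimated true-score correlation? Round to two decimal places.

r_true = r_obs / √(r_xx · r_yy) = 0.35 / √(0.70 × 0.83) = 0.35 / √0.5810 = 0.35 / 0.7622 ≈ 0.46.

0.46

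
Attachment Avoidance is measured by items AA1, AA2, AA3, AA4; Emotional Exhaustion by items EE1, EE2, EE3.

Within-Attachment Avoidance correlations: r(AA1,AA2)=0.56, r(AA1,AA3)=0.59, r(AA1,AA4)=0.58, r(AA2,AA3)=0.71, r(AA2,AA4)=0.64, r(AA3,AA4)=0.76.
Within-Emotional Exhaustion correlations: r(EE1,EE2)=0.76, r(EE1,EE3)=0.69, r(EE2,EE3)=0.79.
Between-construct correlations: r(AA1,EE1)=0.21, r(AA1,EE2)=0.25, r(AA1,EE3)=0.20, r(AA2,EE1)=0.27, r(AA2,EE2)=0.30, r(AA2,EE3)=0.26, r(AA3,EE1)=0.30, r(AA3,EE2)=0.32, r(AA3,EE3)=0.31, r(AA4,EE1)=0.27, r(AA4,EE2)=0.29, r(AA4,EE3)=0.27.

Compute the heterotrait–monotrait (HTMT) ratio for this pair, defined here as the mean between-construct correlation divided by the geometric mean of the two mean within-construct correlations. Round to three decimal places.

0.392

Mean heterotrait r = 3.25/12 = 0.2708.
Mean within-AA = 3.84/6 = 0.6400; mean within-EE = 2.24/3 = 0.7467.
Geometric mean = √(0.6400 × 0.7467) = 0.6913.
HTMT = 0.2708 / 0.6913 = 0.392.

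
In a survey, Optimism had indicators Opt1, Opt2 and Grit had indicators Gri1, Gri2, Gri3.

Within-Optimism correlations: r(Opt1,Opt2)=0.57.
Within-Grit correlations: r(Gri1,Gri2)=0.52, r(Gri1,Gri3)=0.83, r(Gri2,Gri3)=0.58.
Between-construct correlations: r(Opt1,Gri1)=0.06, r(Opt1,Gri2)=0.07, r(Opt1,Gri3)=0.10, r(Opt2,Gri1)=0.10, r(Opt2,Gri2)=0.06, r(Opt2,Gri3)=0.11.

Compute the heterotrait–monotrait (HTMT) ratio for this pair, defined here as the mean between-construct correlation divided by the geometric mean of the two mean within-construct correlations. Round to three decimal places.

0.138

Mean heterotrait r = 0.50/6 = 0.0833.
Mean within-Opt = 0.57/1 = 0.5700; mean within-Gri = 1.93/3 = 0.6433.
Geometric mean = √(0.5700 × 0.6433) = 0.6055.
HTMT = 0.0833 / 0.6055 = 0.138.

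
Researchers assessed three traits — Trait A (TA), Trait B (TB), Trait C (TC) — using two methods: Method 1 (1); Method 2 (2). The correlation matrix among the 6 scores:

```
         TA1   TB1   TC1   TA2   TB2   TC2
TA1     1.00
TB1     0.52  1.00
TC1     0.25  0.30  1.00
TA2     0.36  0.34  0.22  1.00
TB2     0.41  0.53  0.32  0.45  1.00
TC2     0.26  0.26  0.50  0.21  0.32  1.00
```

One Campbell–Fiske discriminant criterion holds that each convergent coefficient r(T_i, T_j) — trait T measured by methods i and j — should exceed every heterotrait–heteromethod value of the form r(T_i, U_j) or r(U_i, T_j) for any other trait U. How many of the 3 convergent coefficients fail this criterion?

1

Convergent coefficients and their comparison sets:
TA (methods 1·2): 0.36 vs {0.41, 0.34, 0.26, 0.22} → fail.
TB (methods 1·2): 0.53 vs {0.34, 0.41, 0.26, 0.32} → pass.
TC (methods 1·2): 0.50 vs {0.22, 0.26, 0.32, 0.26} → pass.
1 of 3 fail.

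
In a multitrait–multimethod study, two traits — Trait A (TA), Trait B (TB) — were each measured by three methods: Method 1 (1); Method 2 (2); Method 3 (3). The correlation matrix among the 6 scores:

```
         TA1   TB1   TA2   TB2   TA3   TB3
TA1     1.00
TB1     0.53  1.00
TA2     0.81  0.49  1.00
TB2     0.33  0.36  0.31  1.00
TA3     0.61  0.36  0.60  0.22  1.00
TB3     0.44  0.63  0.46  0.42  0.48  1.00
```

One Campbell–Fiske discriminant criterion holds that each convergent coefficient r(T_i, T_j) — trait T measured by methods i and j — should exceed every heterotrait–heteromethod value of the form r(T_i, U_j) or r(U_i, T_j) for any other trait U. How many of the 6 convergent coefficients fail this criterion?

2

Convergent coefficients and their comparison sets:
TA (methods 1·2): 0.81 vs {0.33, 0.49} → pass.
TA (methods 1·3): 0.61 vs {0.44, 0.36} → pass.
TA (methods 2·3): 0.60 vs {0.46, 0.22} → pass.
TB (methods 1·2): 0.36 vs {0.49, 0.33} → fail.
TB (methods 1·3): 0.63 vs {0.36, 0.44} → pass.
TB (methods 2·3): 0.42 vs {0.22, 0.46} → fail.
2 of 6 fail.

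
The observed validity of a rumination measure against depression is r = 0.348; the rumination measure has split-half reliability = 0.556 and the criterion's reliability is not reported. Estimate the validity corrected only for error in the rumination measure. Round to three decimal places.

Single correction: r_c = r_obs / √r_xx = 0.348 / √0.556 = 0.348 / 0.7457 ≈ 0.467.

0.467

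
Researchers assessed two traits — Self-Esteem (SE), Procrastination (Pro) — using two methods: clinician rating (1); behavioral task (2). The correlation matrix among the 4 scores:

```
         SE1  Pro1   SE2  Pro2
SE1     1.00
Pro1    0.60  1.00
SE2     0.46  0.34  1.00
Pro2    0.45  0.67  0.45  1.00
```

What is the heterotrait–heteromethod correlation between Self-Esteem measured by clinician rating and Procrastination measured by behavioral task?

Different traits and methods: r(SE1, Pro2) = 0.45.

0.45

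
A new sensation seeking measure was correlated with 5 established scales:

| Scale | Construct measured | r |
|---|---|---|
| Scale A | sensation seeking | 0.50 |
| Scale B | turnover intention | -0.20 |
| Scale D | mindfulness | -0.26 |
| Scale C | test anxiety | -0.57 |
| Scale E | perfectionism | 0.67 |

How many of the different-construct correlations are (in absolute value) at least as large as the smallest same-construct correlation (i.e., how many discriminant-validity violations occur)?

Convergent (same construct = sensation seeking): Scale A.
Smallest convergent = 0.50. Discriminant |r|: 0.20, 0.26, 0.57, 0.67; count ≥ 0.50 → 2.

2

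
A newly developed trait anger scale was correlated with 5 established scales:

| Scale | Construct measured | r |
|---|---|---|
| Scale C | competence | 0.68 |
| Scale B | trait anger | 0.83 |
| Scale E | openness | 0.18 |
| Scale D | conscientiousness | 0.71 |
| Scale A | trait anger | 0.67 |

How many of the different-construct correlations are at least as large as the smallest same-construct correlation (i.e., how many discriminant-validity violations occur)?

2

Convergent (same construct = trait anger): Scale B, Scale A.
Smallest convergent = 0.67. Discriminant values: 0.68, 0.18, 0.71; count ≥ 0.67 → 2.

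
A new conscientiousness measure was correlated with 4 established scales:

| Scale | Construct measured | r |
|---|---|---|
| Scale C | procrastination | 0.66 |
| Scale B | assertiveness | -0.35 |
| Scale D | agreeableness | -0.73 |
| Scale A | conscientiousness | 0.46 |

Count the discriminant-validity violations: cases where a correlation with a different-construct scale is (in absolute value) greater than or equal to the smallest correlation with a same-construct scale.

2

Convergent (same construct = conscientiousness): Scale A.
Smallest convergent = 0.46. Discriminant |r|: 0.66, 0.35, 0.73; count ≥ 0.46 → 2.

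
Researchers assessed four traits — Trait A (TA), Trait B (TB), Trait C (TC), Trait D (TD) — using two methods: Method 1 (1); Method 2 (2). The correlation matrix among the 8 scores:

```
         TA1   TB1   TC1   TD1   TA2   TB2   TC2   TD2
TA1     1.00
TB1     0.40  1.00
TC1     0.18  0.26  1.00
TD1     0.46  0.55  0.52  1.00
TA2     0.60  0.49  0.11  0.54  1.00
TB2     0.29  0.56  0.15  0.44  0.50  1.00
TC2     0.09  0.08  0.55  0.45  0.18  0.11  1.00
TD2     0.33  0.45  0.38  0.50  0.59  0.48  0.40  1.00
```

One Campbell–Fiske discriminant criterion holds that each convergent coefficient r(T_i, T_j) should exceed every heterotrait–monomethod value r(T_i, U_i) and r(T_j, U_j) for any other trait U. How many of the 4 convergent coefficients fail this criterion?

1

Checking each validity diagonal entry against its comparison values:
TA (methods 1·2): 0.60 vs {0.40, 0.50, 0.18, 0.18, 0.46, 0.59} → pass.
TB (methods 1·2): 0.56 vs {0.40, 0.50, 0.26, 0.11, 0.55, 0.48} → pass.
TC (methods 1·2): 0.55 vs {0.18, 0.18, 0.26, 0.11, 0.52, 0.40} → pass.
TD (methods 1·2): 0.50 vs {0.46, 0.59, 0.55, 0.48, 0.52, 0.40} → fail.
1 of 4 fail.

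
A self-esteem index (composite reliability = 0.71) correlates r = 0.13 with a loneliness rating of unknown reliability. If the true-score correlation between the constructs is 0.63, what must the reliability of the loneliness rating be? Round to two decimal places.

r_true = r_obs / √(r_xx · r_yy) ⇒ 0.63 = 0.13 / √(0.71 · r_yy).
√(0.71 · r_yy) = 0.13 / 0.63 = 0.2063; 0.71 · r_yy = 0.0426; r_yy = 0.0426 / 0.71 ≈ 0.06.

0.06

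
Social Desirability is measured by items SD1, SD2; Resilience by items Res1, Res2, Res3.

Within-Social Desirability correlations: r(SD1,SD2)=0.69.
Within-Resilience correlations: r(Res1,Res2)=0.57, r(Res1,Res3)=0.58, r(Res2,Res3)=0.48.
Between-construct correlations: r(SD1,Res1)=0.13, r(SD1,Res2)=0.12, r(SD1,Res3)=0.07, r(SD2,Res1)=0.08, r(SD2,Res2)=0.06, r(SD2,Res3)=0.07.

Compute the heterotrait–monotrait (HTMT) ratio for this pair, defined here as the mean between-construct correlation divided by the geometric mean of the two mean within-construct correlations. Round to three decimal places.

0.144

Mean between = 0.53/6 = 0.0883.
Mean within-SD = 0.69/1 = 0.6900; mean within-Res = 1.63/3 = 0.5433.
Geometric mean = √(0.6900 × 0.5433) = 0.6123.
HTMT = 0.0883 / 0.6123 = 0.144.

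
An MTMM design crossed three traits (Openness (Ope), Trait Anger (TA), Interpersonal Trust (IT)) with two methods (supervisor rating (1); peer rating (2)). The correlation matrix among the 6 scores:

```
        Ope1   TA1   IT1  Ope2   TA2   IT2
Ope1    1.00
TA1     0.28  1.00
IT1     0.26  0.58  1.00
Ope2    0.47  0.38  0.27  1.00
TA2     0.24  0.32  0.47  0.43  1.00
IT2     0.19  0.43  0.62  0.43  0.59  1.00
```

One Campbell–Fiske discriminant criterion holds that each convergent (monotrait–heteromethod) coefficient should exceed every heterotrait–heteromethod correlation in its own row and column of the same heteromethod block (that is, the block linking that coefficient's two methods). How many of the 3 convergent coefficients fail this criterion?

1

Checking each validity diagonal entry against its comparison values:
Ope (methods 1·2): 0.47 vs {0.24, 0.38, 0.19, 0.27} → pass.
TA (methods 1·2): 0.32 vs {0.38, 0.24, 0.43, 0.47} → fail.
IT (methods 1·2): 0.62 vs {0.27, 0.19, 0.47, 0.43} → pass.
1 of 3 fail.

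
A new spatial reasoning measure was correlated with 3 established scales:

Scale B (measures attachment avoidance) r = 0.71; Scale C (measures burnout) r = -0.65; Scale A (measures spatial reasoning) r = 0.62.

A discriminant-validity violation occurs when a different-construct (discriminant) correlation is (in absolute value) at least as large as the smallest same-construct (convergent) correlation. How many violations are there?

2

Convergent (same construct = spatial reasoning): Scale A.
Smallest convergent = 0.62. Discriminant |r|: 0.71, 0.65; count ≥ 0.62 → 2.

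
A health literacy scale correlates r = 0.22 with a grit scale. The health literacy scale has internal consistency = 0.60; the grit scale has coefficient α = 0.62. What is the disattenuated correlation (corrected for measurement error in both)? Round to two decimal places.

0.36

r_true = r_obs / √(r_xx · r_yy) = 0.22 / √(0.60 × 0.62) = 0.22 / √0.3720 = 0.22 / 0.6099 ≈ 0.36.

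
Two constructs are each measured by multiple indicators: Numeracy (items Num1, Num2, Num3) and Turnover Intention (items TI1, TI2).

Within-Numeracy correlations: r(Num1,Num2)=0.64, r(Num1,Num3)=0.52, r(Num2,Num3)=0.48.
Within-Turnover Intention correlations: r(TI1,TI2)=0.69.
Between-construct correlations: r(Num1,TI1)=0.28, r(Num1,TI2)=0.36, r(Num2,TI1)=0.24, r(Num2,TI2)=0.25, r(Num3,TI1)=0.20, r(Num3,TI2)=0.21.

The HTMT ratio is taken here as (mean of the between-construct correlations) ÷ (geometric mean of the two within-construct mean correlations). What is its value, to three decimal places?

Mean between = 1.54/6 = 0.2567.
Mean within-Num = 1.64/3 = 0.5467; mean within-TI = 0.69/1 = 0.6900.
Geometric mean = √(0.5467 × 0.6900) = 0.6142.
HTMT = 0.2567 / 0.6142 = 0.418.

0.418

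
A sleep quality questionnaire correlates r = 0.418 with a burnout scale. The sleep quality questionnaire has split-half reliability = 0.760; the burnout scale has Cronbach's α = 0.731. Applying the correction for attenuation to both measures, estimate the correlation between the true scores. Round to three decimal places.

r_true = r_obs / √(r_xx · r_yy) = 0.418 / √(0.760 × 0.731) = 0.418 / √0.555560 = 0.418 / 0.7454 ≈ 0.561.

0.561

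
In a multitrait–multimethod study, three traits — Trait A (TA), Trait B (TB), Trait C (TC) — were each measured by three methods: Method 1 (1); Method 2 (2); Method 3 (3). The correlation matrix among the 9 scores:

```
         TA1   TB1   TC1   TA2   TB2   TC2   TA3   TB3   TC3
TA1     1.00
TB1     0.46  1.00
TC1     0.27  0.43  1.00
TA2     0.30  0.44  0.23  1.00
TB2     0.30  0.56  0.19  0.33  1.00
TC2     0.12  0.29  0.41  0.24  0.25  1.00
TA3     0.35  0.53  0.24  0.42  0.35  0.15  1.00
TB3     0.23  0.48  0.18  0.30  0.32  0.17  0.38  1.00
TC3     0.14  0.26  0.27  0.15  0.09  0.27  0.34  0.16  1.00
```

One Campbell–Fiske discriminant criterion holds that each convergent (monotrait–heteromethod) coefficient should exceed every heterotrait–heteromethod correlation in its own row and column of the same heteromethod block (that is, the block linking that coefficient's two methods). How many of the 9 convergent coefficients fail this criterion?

Each convergent coefficient versus the relevant comparison correlations:
TA (methods 1·2): 0.30 vs {0.30, 0.44, 0.12, 0.23} → fail.
TA (methods 1·3): 0.35 vs {0.23, 0.53, 0.14, 0.24} → fail.
TA (methods 2·3): 0.42 vs {0.30, 0.35, 0.15, 0.15} → pass.
TB (methods 1·2): 0.56 vs {0.44, 0.30, 0.29, 0.19} → pass.
TB (methods 1·3): 0.48 vs {0.53, 0.23, 0.26, 0.18} → fail.
TB (methods 2·3): 0.32 vs {0.35, 0.30, 0.09, 0.17} → fail.
TC (methods 1·2): 0.41 vs {0.23, 0.12, 0.19, 0.29} → pass.
TC (methods 1·3): 0.27 vs {0.24, 0.14, 0.18, 0.26} → pass.
TC (methods 2·3): 0.27 vs {0.15, 0.15, 0.17, 0.09} → pass.
4 of 9 fail.

4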